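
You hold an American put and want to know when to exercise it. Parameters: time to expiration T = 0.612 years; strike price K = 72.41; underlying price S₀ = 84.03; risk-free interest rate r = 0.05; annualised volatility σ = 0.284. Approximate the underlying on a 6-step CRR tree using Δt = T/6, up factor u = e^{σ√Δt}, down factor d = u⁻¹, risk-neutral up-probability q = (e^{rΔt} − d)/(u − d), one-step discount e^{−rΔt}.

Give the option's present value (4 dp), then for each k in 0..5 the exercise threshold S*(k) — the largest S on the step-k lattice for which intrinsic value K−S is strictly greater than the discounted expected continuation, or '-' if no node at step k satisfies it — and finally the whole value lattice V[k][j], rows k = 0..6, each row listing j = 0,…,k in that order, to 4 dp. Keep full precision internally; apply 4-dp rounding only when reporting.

Δt=0.10200, u=1.09494, d=0.91329, q=0.50549, disc=e^(-rΔt)=0.99491
k=6 terminal: V=max(K-S,0) → 23.6476 13.9487 2.3208 0.0000 0.0000 0.0000 0.0000
k=5: j=0 S=53.3921 intr=19.0179 cont=18.6496 V=19.0179[EX]; j=1 S=64.0118 intr=8.3982 cont=8.0299 V=8.3982[EX]; j=2 S=76.7437 intr=0.0000 cont=1.1418 V=1.1418[hold]; j=3 S=92.0081 intr=0.0000 cont=0.0000 V=0.0000[hold]; j=4 S=110.3085 intr=0.0000 cont=0.0000 V=0.0000[hold]; j=5 S=132.2489 intr=0.0000 cont=0.0000 V=0.0000[hold]  S*(5)=64.0118
k=4: j=0 S=58.4613 intr=13.9487 cont=13.5804 V=13.9487[EX]; j=1 S=70.0892 intr=2.3208 cont=4.7061 V=4.7061[hold]; j=2 S=84.0300 intr=0.0000 cont=0.5618 V=0.5618[hold]; j=3 S=100.7436 intr=0.0000 cont=0.0000 V=0.0000[hold]; j=4 S=120.7815 intr=0.0000 cont=0.0000 V=0.0000[hold]  S*(4)=58.4613
k=3: j=0 S=64.0118 intr=8.3982 cont=9.2295 V=9.2295[hold]; j=1 S=76.7437 intr=0.0000 cont=2.5979 V=2.5979[hold]; j=2 S=92.0081 intr=0.0000 cont=0.2764 V=0.2764[hold]; j=3 S=110.3085 intr=0.0000 cont=0.0000 V=0.0000[hold]  S*(3)=-
k=2: j=0 S=70.0892 intr=2.3208 cont=5.8474 V=5.8474[hold]; j=1 S=84.0300 intr=0.0000 cont=1.4172 V=1.4172[hold]; j=2 S=100.7436 intr=0.0000 cont=0.1360 V=0.1360[hold]  S*(2)=-
k=1: j=0 S=76.7437 intr=0.0000 cont=3.5896 V=3.5896[hold]; j=1 S=92.0081 intr=0.0000 cont=0.7656 V=0.7656[hold]  S*(1)=-
k=0: j=0 S=84.0300 intr=0.0000 cont=2.1511 V=2.1511[hold]  S*(0)=-

price = 2.1511
boundary = - - - - 58.4613 64.0118
tree:
2.1511
3.5896 0.7656
5.8474 1.4172 0.1360
9.2295 2.5979 0.2764 0.0000
13.9487 4.7061 0.5618 0.0000 0.0000
19.0179 8.3982 1.1418 0.0000 0.0000 0.0000
23.6476 13.9487 2.3208 0.0000 0.0000 0.0000 0.0000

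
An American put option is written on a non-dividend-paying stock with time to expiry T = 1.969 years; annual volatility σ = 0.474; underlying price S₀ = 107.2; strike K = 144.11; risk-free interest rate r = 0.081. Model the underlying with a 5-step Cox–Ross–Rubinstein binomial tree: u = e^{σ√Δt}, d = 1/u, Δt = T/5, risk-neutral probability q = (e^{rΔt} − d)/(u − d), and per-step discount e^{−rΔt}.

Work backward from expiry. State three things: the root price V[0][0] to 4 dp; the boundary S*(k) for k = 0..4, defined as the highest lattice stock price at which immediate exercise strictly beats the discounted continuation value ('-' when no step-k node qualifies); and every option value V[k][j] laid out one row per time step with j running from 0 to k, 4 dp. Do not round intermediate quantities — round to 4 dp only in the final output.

Δt=0.39380  u=1.34642  d=0.74271  q=0.47987  discount=0.96861
step 5 (expiry): payoffs max(K−S,0) = 119.8837 100.1912 64.4916 0.0000 0.0000 0.0000
step 4: (k=4,j=0): S=32.6188, (K−S)⁺=111.4912, hold=106.9669 ⇒ V=111.4912 exercise | (k=4,j=1): S=59.1332, (K−S)⁺=84.9768, hold=80.4525 ⇒ V=84.9768 exercise | (k=4,j=2): S=107.2000, (K−S)⁺=36.9100, hold=32.4911 ⇒ V=36.9100 exercise | (k=4,j=3): S=194.3381, (K−S)⁺=0.0000, hold=0.0000 ⇒ V=0.0000 continue | (k=4,j=4): S=352.3068, (K−S)⁺=0.0000, hold=0.0000 ⇒ V=0.0000 continue  boundary S*=107.2000
step 3: (k=3,j=0): S=43.9188, (K−S)⁺=100.1912, hold=95.6670 ⇒ V=100.1912 exercise | (k=3,j=1): S=79.6184, (K−S)⁺=64.4916, hold=59.9674 ⇒ V=64.4916 exercise | (k=3,j=2): S=144.3366, (K−S)⁺=0.0000, hold=18.5954 ⇒ V=18.5954 continue | (k=3,j=3): S=261.6613, (K−S)⁺=0.0000, hold=0.0000 ⇒ V=0.0000 continue  boundary S*=79.6184
step 2: (k=2,j=0): S=59.1332, (K−S)⁺=84.9768, hold=80.4525 ⇒ V=84.9768 exercise | (k=2,j=1): S=107.2000, (K−S)⁺=36.9100, hold=41.1342 ⇒ V=41.1342 continue | (k=2,j=2): S=194.3381, (K−S)⁺=0.0000, hold=9.3684 ⇒ V=9.3684 continue  boundary S*=59.1332
step 1: (k=1,j=0): S=79.6184, (K−S)⁺=64.4916, hold=61.9308 ⇒ V=64.4916 exercise | (k=1,j=1): S=144.3366, (K−S)⁺=0.0000, hold=25.0780 ⇒ V=25.0780 continue  boundary S*=79.6184
step 0: (k=0,j=0): S=107.2000, (K−S)⁺=36.9100, hold=44.1474 ⇒ V=44.1474 continue  boundary S*=-

price = 44.1474
boundary = - 79.6184 59.1332 79.6184 107.2000
tree:
44.1474
64.4916 25.0780
84.9768 41.1342 9.3684
100.1912 64.4916 18.5954 0.0000
111.4912 84.9768 36.9100 0.0000 0.0000
119.8837 100.1912 64.4916 0.0000 0.0000 0.0000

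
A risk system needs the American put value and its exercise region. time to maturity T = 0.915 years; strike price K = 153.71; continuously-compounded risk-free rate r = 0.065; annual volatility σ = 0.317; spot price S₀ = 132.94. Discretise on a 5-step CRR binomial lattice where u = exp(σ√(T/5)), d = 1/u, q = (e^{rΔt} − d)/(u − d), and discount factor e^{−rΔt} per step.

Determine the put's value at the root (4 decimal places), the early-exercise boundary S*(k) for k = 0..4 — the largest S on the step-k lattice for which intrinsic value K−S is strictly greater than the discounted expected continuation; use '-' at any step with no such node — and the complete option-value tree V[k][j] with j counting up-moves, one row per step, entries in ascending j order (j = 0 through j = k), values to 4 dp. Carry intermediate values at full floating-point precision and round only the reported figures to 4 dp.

Δt=0.18300  u=1.14523  d=0.87318  q=0.51013  discount=0.98818
step 5 (expiry): payoffs max(K−S,0) = 86.2281 65.2036 37.6288 1.4628 0.0000 0.0000
step 4: (k=4,j=0): S=77.2824, (K−S)⁺=76.4276, hold=74.6100 ⇒ V=76.4276 exercise | (k=4,j=1): S=101.3604, (K−S)⁺=52.3496, hold=50.5321 ⇒ V=52.3496 exercise | (k=4,j=2): S=132.9400, (K−S)⁺=20.7700, hold=18.9525 ⇒ V=20.7700 exercise | (k=4,j=3): S=174.3585, (K−S)⁺=0.0000, hold=0.7081 ⇒ V=0.7081 continue | (k=4,j=4): S=228.6813, (K−S)⁺=0.0000, hold=0.0000 ⇒ V=0.0000 continue  boundary S*=132.9400
step 3: (k=3,j=0): S=88.5064, (K−S)⁺=65.2036, hold=63.3861 ⇒ V=65.2036 exercise | (k=3,j=1): S=116.0812, (K−S)⁺=37.6288, hold=35.8112 ⇒ V=37.6288 exercise | (k=3,j=2): S=152.2472, (K−S)⁺=1.4628, hold=10.4111 ⇒ V=10.4111 continue | (k=3,j=3): S=199.6811, (K−S)⁺=0.0000, hold=0.3428 ⇒ V=0.3428 continue  boundary S*=116.0812
step 2: (k=2,j=0): S=101.3604, (K−S)⁺=52.3496, hold=50.5321 ⇒ V=52.3496 exercise | (k=2,j=1): S=132.9400, (K−S)⁺=20.7700, hold=23.4633 ⇒ V=23.4633 continue | (k=2,j=2): S=174.3585, (K−S)⁺=0.0000, hold=5.2125 ⇒ V=5.2125 continue  boundary S*=101.3604
step 1: (k=1,j=0): S=116.0812, (K−S)⁺=37.6288, hold=37.1690 ⇒ V=37.6288 exercise | (k=1,j=1): S=152.2472, (K−S)⁺=1.4628, hold=13.9856 ⇒ V=13.9856 continue  boundary S*=116.0812
step 0: (k=0,j=0): S=132.9400, (K−S)⁺=20.7700, hold=25.2653 ⇒ V=25.2653 continue  boundary S*=-

price = 25.2653
boundary = - 116.0812 101.3604 116.0812 132.9400
tree:
25.2653
37.6288 13.9856
52.3496 23.4633 5.2125
65.2036 37.6288 10.4111 0.3428
76.4276 52.3496 20.7700 0.7081 0.0000
86.2281 65.2036 37.6288 1.4628 0.0000 0.0000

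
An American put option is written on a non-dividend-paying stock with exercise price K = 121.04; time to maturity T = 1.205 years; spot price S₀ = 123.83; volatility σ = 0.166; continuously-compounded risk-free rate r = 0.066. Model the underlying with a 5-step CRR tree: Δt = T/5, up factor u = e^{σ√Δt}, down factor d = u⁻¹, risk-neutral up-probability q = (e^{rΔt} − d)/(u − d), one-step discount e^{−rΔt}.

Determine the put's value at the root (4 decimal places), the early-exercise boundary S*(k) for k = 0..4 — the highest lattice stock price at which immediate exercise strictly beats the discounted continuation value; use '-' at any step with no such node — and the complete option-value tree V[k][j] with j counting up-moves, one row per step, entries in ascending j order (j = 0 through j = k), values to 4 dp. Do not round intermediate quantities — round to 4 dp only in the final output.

price = 4.8245
boundary = - - 105.2065 96.9730 105.2065
tree:
4.8245
8.9028 1.9796
15.8335 4.0875 0.4948
24.0670 8.2085 1.1910 0.0000
31.6561 15.8335 2.8669 0.0000 0.0000
38.6513 24.0670 6.9010 0.0000 0.0000 0.0000

Δt=0.24100, u=1.08490, d=0.92174, q=0.57790, disc=e^(-rΔt)=0.98422
k=5 terminal: V=max(K-S,0) → 38.6513 24.0670 6.9010 0.0000 0.0000 0.0000
k=4: j=0 S=89.3839 intr=31.6561 cont=29.7461 V=31.6561[EX]; j=1 S=105.2065 intr=15.8335 cont=13.9235 V=15.8335[EX]; j=2 S=123.8300 intr=0.0000 cont=2.8669 V=2.8669[hold]; j=3 S=145.7502 intr=0.0000 cont=0.0000 V=0.0000[hold]; j=4 S=171.5507 intr=0.0000 cont=0.0000 V=0.0000[hold]  S*(4)=105.2065
k=3: j=0 S=96.9730 intr=24.0670 cont=22.1570 V=24.0670[EX]; j=1 S=114.1390 intr=6.9010 cont=8.2085 V=8.2085[hold]; j=2 S=134.3438 intr=0.0000 cont=1.1910 V=1.1910[hold]; j=3 S=158.1251 intr=0.0000 cont=0.0000 V=0.0000[hold]  S*(3)=96.9730
k=2: j=0 S=105.2065 intr=15.8335 cont=14.6672 V=15.8335[EX]; j=1 S=123.8300 intr=0.0000 cont=4.0875 V=4.0875[hold]; j=2 S=145.7502 intr=0.0000 cont=0.4948 V=0.4948[hold]  S*(2)=105.2065
k=1: j=0 S=114.1390 intr=6.9010 cont=8.9028 V=8.9028[hold]; j=1 S=134.3438 intr=0.0000 cont=1.9796 V=1.9796[hold]  S*(1)=-
k=0: j=0 S=123.8300 intr=0.0000 cont=4.8245 V=4.8245[hold]  S*(0)=-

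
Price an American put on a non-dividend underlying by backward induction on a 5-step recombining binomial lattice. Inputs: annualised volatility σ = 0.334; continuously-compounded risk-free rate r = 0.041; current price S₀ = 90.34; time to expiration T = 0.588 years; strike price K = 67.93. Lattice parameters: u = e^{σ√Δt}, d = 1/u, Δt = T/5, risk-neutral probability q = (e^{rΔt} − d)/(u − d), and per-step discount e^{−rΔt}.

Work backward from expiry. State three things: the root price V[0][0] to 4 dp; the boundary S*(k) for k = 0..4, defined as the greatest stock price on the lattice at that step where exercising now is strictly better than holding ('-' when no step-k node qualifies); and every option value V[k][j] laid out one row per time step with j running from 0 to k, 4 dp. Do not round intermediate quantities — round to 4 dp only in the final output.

Δt=0.11760, u=1.12136, d=0.89178, q=0.49245, disc=e^(-rΔt)=0.99519
k=5 terminal: V=max(K-S,0) → 16.9777 3.8607 0.0000 0.0000 0.0000 0.0000
k=4: j=0 S=57.1356 intr=10.7944 cont=10.4676 V=10.7944[EX]; j=1 S=71.8445 intr=0.0000 cont=1.9501 V=1.9501[hold]; j=2 S=90.3400 intr=0.0000 cont=0.0000 V=0.0000[hold]; j=3 S=113.5969 intr=0.0000 cont=0.0000 V=0.0000[hold]; j=4 S=142.8411 intr=0.0000 cont=0.0000 V=0.0000[hold]  S*(4)=57.1356
k=3: j=0 S=64.0693 intr=3.8607 cont=6.4080 V=6.4080[hold]; j=1 S=80.5632 intr=0.0000 cont=0.9850 V=0.9850[hold]; j=2 S=101.3032 intr=0.0000 cont=0.0000 V=0.0000[hold]; j=3 S=127.3825 intr=0.0000 cont=0.0000 V=0.0000[hold]  S*(3)=-
k=2: j=0 S=71.8445 intr=0.0000 cont=3.7195 V=3.7195[hold]; j=1 S=90.3400 intr=0.0000 cont=0.4975 V=0.4975[hold]; j=2 S=113.5969 intr=0.0000 cont=0.0000 V=0.0000[hold]  S*(2)=-
k=1: j=0 S=80.5632 intr=0.0000 cont=2.1226 V=2.1226[hold]; j=1 S=101.3032 intr=0.0000 cont=0.2513 V=0.2513[hold]  S*(1)=-
k=0: j=0 S=90.3400 intr=0.0000 cont=1.1953 V=1.1953[hold]  S*(0)=-

price = 1.1953
boundary = - - - - 57.1356
tree:
1.1953
2.1226 0.2513
3.7195 0.4975 0.0000
6.4080 0.9850 0.0000 0.0000
10.7944 1.9501 0.0000 0.0000 0.0000
16.9777 3.8607 0.0000 0.0000 0.0000 0.0000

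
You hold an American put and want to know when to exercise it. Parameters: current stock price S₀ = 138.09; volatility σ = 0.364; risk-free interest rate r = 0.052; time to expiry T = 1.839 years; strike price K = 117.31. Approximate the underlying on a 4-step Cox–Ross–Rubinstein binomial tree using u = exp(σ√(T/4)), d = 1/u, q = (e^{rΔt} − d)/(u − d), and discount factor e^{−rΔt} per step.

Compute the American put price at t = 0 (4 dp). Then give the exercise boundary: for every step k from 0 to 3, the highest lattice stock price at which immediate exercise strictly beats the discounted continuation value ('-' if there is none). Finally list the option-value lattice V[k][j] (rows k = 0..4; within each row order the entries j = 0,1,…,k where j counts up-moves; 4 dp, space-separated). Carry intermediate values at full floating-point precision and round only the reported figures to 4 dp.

Δt=0.45975, u=1.27994, d=0.78129, q=0.48713, disc=e^(-rΔt)=0.97638
k=4 terminal: V=max(K-S,0) → 65.8571 33.0181 0.0000 0.0000 0.0000
k=3: j=0 S=65.8564 intr=51.4536 cont=48.6823 V=51.4536[EX]; j=1 S=107.8882 intr=9.4218 cont=16.5339 V=16.5339[hold]; j=2 S=176.7463 intr=0.0000 cont=0.0000 V=0.0000[hold]; j=3 S=289.5520 intr=0.0000 cont=0.0000 V=0.0000[hold]  S*(3)=65.8564
k=2: j=0 S=84.2919 intr=33.0181 cont=33.6295 V=33.6295[hold]; j=1 S=138.0900 intr=0.0000 cont=8.2794 V=8.2794[hold]; j=2 S=226.2239 intr=0.0000 cont=0.0000 V=0.0000[hold]  S*(2)=-
k=1: j=0 S=107.8882 intr=9.4218 cont=20.7780 V=20.7780[hold]; j=1 S=176.7463 intr=0.0000 cont=4.1460 V=4.1460[hold]  S*(1)=-
k=0: j=0 S=138.0900 intr=0.0000 cont=12.3766 V=12.3766[hold]  S*(0)=-

price = 12.3766
boundary = - - - 65.8564
tree:
12.3766
20.7780 4.1460
33.6295 8.2794 0.0000
51.4536 16.5339 0.0000 0.0000
65.8571 33.0181 0.0000 0.0000 0.0000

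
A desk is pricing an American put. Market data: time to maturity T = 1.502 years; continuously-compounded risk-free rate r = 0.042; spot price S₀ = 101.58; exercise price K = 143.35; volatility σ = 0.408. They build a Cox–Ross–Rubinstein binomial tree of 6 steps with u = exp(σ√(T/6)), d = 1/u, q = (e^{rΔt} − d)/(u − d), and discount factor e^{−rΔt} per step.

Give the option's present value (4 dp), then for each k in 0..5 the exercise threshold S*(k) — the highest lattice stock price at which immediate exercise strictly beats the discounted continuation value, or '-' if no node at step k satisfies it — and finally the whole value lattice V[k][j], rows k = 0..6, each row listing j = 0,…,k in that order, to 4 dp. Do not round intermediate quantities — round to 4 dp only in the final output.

params: Δt=0.25033 u=1.22646 d=0.81535 q=0.47485 e^(-rΔt)=0.98954
t_6 payoffs: 113.5046 98.4561 75.8198 41.7700 0.0000 0.0000 0.0000
t_5: node(5,0) S=36.6043 payoff=106.7457 vs cont=105.2464 → 106.7457 [stop]  node(5,1) S=55.0608 payoff=88.2892 vs cont=86.7899 → 88.2892 [stop]  node(5,2) S=82.8234 payoff=60.5266 vs cont=59.0273 → 60.5266 [stop]  node(5,3) S=124.5843 payoff=18.7657 vs cont=21.7060 → 21.7060 [wait]  node(5,4) S=187.4017 payoff=0.0000 vs cont=0.0000 → 0.0000 [wait]  node(5,5) S=281.8927 payoff=0.0000 vs cont=0.0000 → 0.0000 [wait]  ⇒ S*(5)=82.8234
t_4: node(4,0) S=44.8939 payoff=98.4561 vs cont=96.9568 → 98.4561 [stop]  node(4,1) S=67.5302 payoff=75.8198 vs cont=74.3205 → 75.8198 [stop]  node(4,2) S=101.5800 payoff=41.7700 vs cont=41.6523 → 41.7700 [stop]  node(4,3) S=152.7983 payoff=0.0000 vs cont=11.2797 → 11.2797 [wait]  node(4,4) S=229.8416 payoff=0.0000 vs cont=0.0000 → 0.0000 [wait]  ⇒ S*(4)=101.5800
t_3: node(3,0) S=55.0608 payoff=88.2892 vs cont=86.7899 → 88.2892 [stop]  node(3,1) S=82.8234 payoff=60.5266 vs cont=59.0273 → 60.5266 [stop]  node(3,2) S=124.5843 payoff=18.7657 vs cont=27.0062 → 27.0062 [wait]  node(3,3) S=187.4017 payoff=0.0000 vs cont=5.8615 → 5.8615 [wait]  ⇒ S*(3)=82.8234
t_2: node(2,0) S=67.5302 payoff=75.8198 vs cont=74.3205 → 75.8198 [stop]  node(2,1) S=101.5800 payoff=41.7700 vs cont=44.1428 → 44.1428 [wait]  node(2,2) S=152.7983 payoff=0.0000 vs cont=16.7882 → 16.7882 [wait]  ⇒ S*(2)=67.5302
t_1: node(1,0) S=82.8234 payoff=60.5266 vs cont=60.1422 → 60.5266 [stop]  node(1,1) S=124.5843 payoff=18.7657 vs cont=30.8276 → 30.8276 [wait]  ⇒ S*(1)=82.8234
t_0: node(0,0) S=101.5800 payoff=41.7700 vs cont=45.9384 → 45.9384 [wait]  ⇒ S*(0)=-

price = 45.9384
boundary = - 82.8234 67.5302 82.8234 101.5800 82.8234
tree:
45.9384
60.5266 30.8276
75.8198 44.1428 16.7882
88.2892 60.5266 27.0062 5.8615
98.4561 75.8198 41.7700 11.2797 0.0000
106.7457 88.2892 60.5266 21.7060 0.0000 0.0000
113.5046 98.4561 75.8198 41.7700 0.0000 0.0000 0.0000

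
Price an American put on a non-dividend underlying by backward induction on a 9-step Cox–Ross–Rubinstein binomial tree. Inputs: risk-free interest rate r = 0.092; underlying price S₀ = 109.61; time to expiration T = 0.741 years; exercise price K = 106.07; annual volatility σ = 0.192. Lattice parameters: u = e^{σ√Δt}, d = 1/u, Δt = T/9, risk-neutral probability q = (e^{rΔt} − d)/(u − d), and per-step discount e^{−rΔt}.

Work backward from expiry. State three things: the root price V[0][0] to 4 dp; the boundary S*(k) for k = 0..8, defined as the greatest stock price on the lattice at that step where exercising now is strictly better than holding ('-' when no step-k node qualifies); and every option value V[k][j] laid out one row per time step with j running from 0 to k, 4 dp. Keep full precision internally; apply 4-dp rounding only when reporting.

Δt=0.08233, u=1.05664, d=0.94640, q=0.55520, disc=e^(-rΔt)=0.99245
k=9 terminal: V=max(K-S,0) → 39.3103 31.5339 22.8516 13.1580 2.3353 0.0000 0.0000 0.0000 0.0000 0.0000
k=8: j=0 S=70.5409 intr=35.5291 cont=34.7287 V=35.5291[EX]; j=1 S=78.7577 intr=27.3123 cont=26.5119 V=27.3123[EX]; j=2 S=87.9317 intr=18.1383 cont=17.3379 V=18.1383[EX]; j=3 S=98.1743 intr=7.8957 cont=7.0953 V=7.8957[EX]; j=4 S=109.6100 intr=0.0000 cont=1.0309 V=1.0309[hold]; j=5 S=122.3778 intr=0.0000 cont=0.0000 V=0.0000[hold]; j=6 S=136.6328 intr=0.0000 cont=0.0000 V=0.0000[hold]; j=7 S=152.5483 intr=0.0000 cont=0.0000 V=0.0000[hold]; j=8 S=170.3176 intr=0.0000 cont=0.0000 V=0.0000[hold]  S*(8)=98.1743
k=7: j=0 S=74.5361 intr=31.5339 cont=30.7334 V=31.5339[EX]; j=1 S=83.2184 intr=22.8516 cont=22.0512 V=22.8516[EX]; j=2 S=92.9120 intr=13.1580 cont=12.3576 V=13.1580[EX]; j=3 S=103.7347 intr=2.3353 cont=4.0535 V=4.0535[hold]; j=4 S=115.8181 intr=0.0000 cont=0.4551 V=0.4551[hold]; j=5 S=129.3090 intr=0.0000 cont=0.0000 V=0.0000[hold]; j=6 S=144.3714 intr=0.0000 cont=0.0000 V=0.0000[hold]; j=7 S=161.1883 intr=0.0000 cont=0.0000 V=0.0000[hold]  S*(7)=92.9120
k=6: j=0 S=78.7577 intr=27.3123 cont=26.5119 V=27.3123[EX]; j=1 S=87.9317 intr=18.1383 cont=17.3379 V=18.1383[EX]; j=2 S=98.1743 intr=7.8957 cont=8.0420 V=8.0420[hold]; j=3 S=109.6100 intr=0.0000 cont=2.0402 V=2.0402[hold]; j=4 S=122.3778 intr=0.0000 cont=0.2009 V=0.2009[hold]; j=5 S=136.6328 intr=0.0000 cont=0.0000 V=0.0000[hold]; j=6 S=152.5483 intr=0.0000 cont=0.0000 V=0.0000[hold]  S*(6)=87.9317
k=5: j=0 S=83.2184 intr=22.8516 cont=22.0512 V=22.8516[EX]; j=1 S=92.9120 intr=13.1580 cont=12.4383 V=13.1580[EX]; j=2 S=103.7347 intr=2.3353 cont=4.6742 V=4.6742[hold]; j=3 S=115.8181 intr=0.0000 cont=1.0113 V=1.0113[hold]; j=4 S=129.3090 intr=0.0000 cont=0.0887 V=0.0887[hold]; j=5 S=144.3714 intr=0.0000 cont=0.0000 V=0.0000[hold]  S*(5)=92.9120
k=4: j=0 S=87.9317 intr=18.1383 cont=17.3379 V=18.1383[EX]; j=1 S=98.1743 intr=7.8957 cont=8.3841 V=8.3841[hold]; j=2 S=109.6100 intr=0.0000 cont=2.6206 V=2.6206[hold]; j=3 S=122.3778 intr=0.0000 cont=0.4953 V=0.4953[hold]; j=4 S=136.6328 intr=0.0000 cont=0.0391 V=0.0391[hold]  S*(4)=87.9317
k=3: j=0 S=92.9120 intr=13.1580 cont=12.6267 V=13.1580[EX]; j=1 S=103.7347 intr=2.3353 cont=5.1451 V=5.1451[hold]; j=2 S=115.8181 intr=0.0000 cont=1.4298 V=1.4298[hold]; j=3 S=129.3090 intr=0.0000 cont=0.2402 V=0.2402[hold]  S*(3)=92.9120
k=2: j=0 S=98.1743 intr=7.8957 cont=8.6435 V=8.6435[hold]; j=1 S=109.6100 intr=0.0000 cont=3.0591 V=3.0591[hold]; j=2 S=122.3778 intr=0.0000 cont=0.7635 V=0.7635[hold]  S*(2)=-
k=1: j=0 S=103.7347 intr=2.3353 cont=5.5012 V=5.5012[hold]; j=1 S=115.8181 intr=0.0000 cont=1.7711 V=1.7711[hold]  S*(1)=-
k=0: j=0 S=109.6100 intr=0.0000 cont=3.4044 V=3.4044[hold]  S*(0)=-

price = 3.4044
boundary = - - - 92.9120 87.9317 92.9120 87.9317 92.9120 98.1743
tree:
3.4044
5.5012 1.7711
8.6435 3.0591 0.7635
13.1580 5.1451 1.4298 0.2402
18.1383 8.3841 2.6206 0.4953 0.0391
22.8516 13.1580 4.6742 1.0113 0.0887 0.0000
27.3123 18.1383 8.0420 2.0402 0.2009 0.0000 0.0000
31.5339 22.8516 13.1580 4.0535 0.4551 0.0000 0.0000 0.0000
35.5291 27.3123 18.1383 7.8957 1.0309 0.0000 0.0000 0.0000 0.0000
39.3103 31.5339 22.8516 13.1580 2.3353 0.0000 0.0000 0.0000 0.0000 0.0000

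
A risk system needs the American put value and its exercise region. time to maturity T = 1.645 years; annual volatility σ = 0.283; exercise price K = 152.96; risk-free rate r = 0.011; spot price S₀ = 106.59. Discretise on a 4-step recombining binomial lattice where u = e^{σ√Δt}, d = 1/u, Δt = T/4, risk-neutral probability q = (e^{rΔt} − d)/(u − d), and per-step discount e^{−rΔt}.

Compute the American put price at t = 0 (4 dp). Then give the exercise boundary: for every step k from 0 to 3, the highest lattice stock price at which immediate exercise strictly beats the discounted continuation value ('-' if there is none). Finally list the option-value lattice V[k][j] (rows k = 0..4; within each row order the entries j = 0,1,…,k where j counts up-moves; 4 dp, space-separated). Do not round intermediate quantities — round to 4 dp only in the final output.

price = 48.3039
boundary = - 88.8994 106.5900 127.8010
tree:
48.3039
64.0606 30.8018
78.8151 46.3700 13.3448
91.1209 64.0606 25.1590 0.0000
101.3842 78.8151 46.3700 0.0000 0.0000

Δt=0.41125, u=1.19900, d=0.83403, q=0.46718, disc=e^(-rΔt)=0.99549
k=4 terminal: V=max(K-S,0) → 101.3842 78.8151 46.3700 0.0000 0.0000
k=3: j=0 S=61.8391 intr=91.1209 cont=90.4305 V=91.1209[EX]; j=1 S=88.8994 intr=64.0606 cont=63.3702 V=64.0606[EX]; j=2 S=127.8010 intr=25.1590 cont=24.5955 V=25.1590[EX]; j=3 S=183.7255 intr=0.0000 cont=0.0000 V=0.0000[hold]  S*(3)=127.8010
k=2: j=0 S=74.1449 intr=78.8151 cont=78.1247 V=78.8151[EX]; j=1 S=106.5900 intr=46.3700 cont=45.6796 V=46.3700[EX]; j=2 S=153.2328 intr=0.0000 cont=13.3448 V=13.3448[hold]  S*(2)=106.5900
k=1: j=0 S=88.8994 intr=64.0606 cont=63.3702 V=64.0606[EX]; j=1 S=127.8010 intr=25.1590 cont=30.8018 V=30.8018[hold]  S*(1)=88.8994
k=0: j=0 S=106.5900 intr=46.3700 cont=48.3039 V=48.3039[hold]  S*(0)=-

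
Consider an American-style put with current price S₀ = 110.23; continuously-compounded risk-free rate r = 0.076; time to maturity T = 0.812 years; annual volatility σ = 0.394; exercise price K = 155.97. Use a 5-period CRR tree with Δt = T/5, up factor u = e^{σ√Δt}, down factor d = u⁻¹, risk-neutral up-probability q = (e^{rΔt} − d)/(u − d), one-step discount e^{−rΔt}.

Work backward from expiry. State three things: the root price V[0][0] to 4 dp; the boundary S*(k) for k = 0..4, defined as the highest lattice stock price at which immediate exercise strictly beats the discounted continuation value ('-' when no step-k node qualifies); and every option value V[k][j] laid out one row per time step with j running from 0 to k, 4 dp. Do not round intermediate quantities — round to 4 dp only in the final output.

price = 46.0709
boundary = - 94.0467 110.2300 94.0467 110.2300
tree:
46.0709
61.9233 31.3219
75.7307 45.7400 17.6443
87.5109 61.9233 29.1494 6.5472
97.5617 75.7307 45.7400 13.2394 0.0000
106.1368 87.5109 61.9233 26.7719 0.0000 0.0000

Δt=0.16240, u=1.17208, d=0.85319, q=0.49933, disc=e^(-rΔt)=0.98773
k=5 terminal: V=max(K-S,0) → 106.1368 87.5109 61.9233 26.7719 0.0000 0.0000
k=4: j=0 S=58.4083 intr=97.5617 cont=95.6484 V=97.5617[EX]; j=1 S=80.2393 intr=75.7307 cont=73.8174 V=75.7307[EX]; j=2 S=110.2300 intr=45.7400 cont=43.8268 V=45.7400[EX]; j=3 S=151.4301 intr=4.5399 cont=13.2394 V=13.2394[hold]; j=4 S=208.0294 intr=0.0000 cont=0.0000 V=0.0000[hold]  S*(4)=110.2300
k=3: j=0 S=68.4591 intr=87.5109 cont=85.5977 V=87.5109[EX]; j=1 S=94.0467 intr=61.9233 cont=60.0101 V=61.9233[EX]; j=2 S=129.1981 intr=26.7719 cont=29.1494 V=29.1494[hold]; j=3 S=177.4878 intr=0.0000 cont=6.5472 V=6.5472[hold]  S*(3)=94.0467
k=2: j=0 S=80.2393 intr=75.7307 cont=73.8174 V=75.7307[EX]; j=1 S=110.2300 intr=45.7400 cont=44.9994 V=45.7400[EX]; j=2 S=151.4301 intr=4.5399 cont=17.6443 V=17.6443[hold]  S*(2)=110.2300
k=1: j=0 S=94.0467 intr=61.9233 cont=60.0101 V=61.9233[EX]; j=1 S=129.1981 intr=26.7719 cont=31.3219 V=31.3219[hold]  S*(1)=94.0467
k=0: j=0 S=110.2300 intr=45.7400 cont=46.0709 V=46.0709[hold]  S*(0)=-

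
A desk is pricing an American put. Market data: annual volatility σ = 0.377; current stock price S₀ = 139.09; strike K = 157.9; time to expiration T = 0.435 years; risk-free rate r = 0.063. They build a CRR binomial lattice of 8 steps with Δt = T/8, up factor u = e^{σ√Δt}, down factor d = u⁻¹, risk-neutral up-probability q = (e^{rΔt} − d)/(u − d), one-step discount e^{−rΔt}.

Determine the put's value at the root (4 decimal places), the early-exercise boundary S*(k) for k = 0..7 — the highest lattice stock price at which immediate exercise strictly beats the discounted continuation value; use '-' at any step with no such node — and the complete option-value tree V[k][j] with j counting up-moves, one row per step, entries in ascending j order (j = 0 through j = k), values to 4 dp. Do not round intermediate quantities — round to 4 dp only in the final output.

Δt=0.05437, u=1.09189, d=0.91584, q=0.49753, disc=e^(-rΔt)=0.99658
k=8 terminal: V=max(K-S,0) → 89.0564 75.8230 60.0458 41.2358 18.8100 0.0000 0.0000 0.0000 0.0000
k=7: j=0 S=75.1696 intr=82.7304 cont=82.1904 V=82.7304[EX]; j=1 S=89.6191 intr=68.2809 cont=67.7409 V=68.2809[EX]; j=2 S=106.8461 intr=51.0539 cont=50.5139 V=51.0539[EX]; j=3 S=127.3846 intr=30.5154 cont=29.9754 V=30.5154[EX]; j=4 S=151.8710 intr=6.0290 cont=9.4192 V=9.4192[hold]; j=5 S=181.0644 intr=0.0000 cont=0.0000 V=0.0000[hold]; j=6 S=215.8695 intr=0.0000 cont=0.0000 V=0.0000[hold]; j=7 S=257.3649 intr=0.0000 cont=0.0000 V=0.0000[hold]  S*(7)=127.3846
k=6: j=0 S=82.0770 intr=75.8230 cont=75.2830 V=75.8230[EX]; j=1 S=97.8542 intr=60.0458 cont=59.5058 V=60.0458[EX]; j=2 S=116.6642 intr=41.2358 cont=40.6958 V=41.2358[EX]; j=3 S=139.0900 intr=18.8100 cont=19.9510 V=19.9510[hold]; j=4 S=165.8265 intr=0.0000 cont=4.7167 V=4.7167[hold]; j=5 S=197.7025 intr=0.0000 cont=0.0000 V=0.0000[hold]; j=6 S=235.7058 intr=0.0000 cont=0.0000 V=0.0000[hold]  S*(6)=116.6642
k=5: j=0 S=89.6191 intr=68.2809 cont=67.7409 V=68.2809[EX]; j=1 S=106.8461 intr=51.0539 cont=50.5139 V=51.0539[EX]; j=2 S=127.3846 intr=30.5154 cont=30.5412 V=30.5412[hold]; j=3 S=151.8710 intr=6.0290 cont=12.3292 V=12.3292[hold]; j=4 S=181.0644 intr=0.0000 cont=2.3619 V=2.3619[hold]; j=5 S=215.8695 intr=0.0000 cont=0.0000 V=0.0000[hold]  S*(5)=106.8461
k=4: j=0 S=97.8542 intr=60.0458 cont=59.5058 V=60.0458[EX]; j=1 S=116.6642 intr=41.2358 cont=40.7085 V=41.2358[EX]; j=2 S=139.0900 intr=18.8100 cont=21.4067 V=21.4067[hold]; j=3 S=165.8265 intr=0.0000 cont=7.3450 V=7.3450[hold]; j=4 S=197.7025 intr=0.0000 cont=1.1827 V=1.1827[hold]  S*(4)=116.6642
k=3: j=0 S=106.8461 intr=51.0539 cont=50.5139 V=51.0539[EX]; j=1 S=127.3846 intr=30.5154 cont=31.2630 V=31.2630[hold]; j=2 S=151.8710 intr=6.0290 cont=14.3613 V=14.3613[hold]; j=3 S=181.0644 intr=0.0000 cont=4.2644 V=4.2644[hold]  S*(3)=106.8461
k=2: j=0 S=116.6642 intr=41.2358 cont=41.0664 V=41.2358[EX]; j=1 S=139.0900 intr=18.8100 cont=22.7758 V=22.7758[hold]; j=2 S=165.8265 intr=0.0000 cont=9.3059 V=9.3059[hold]  S*(2)=116.6642
k=1: j=0 S=127.3846 intr=30.5154 cont=31.9418 V=31.9418[hold]; j=1 S=151.8710 intr=6.0290 cont=16.0192 V=16.0192[hold]  S*(1)=-
k=0: j=0 S=139.0900 intr=18.8100 cont=23.9377 V=23.9377[hold]  S*(0)=-

price = 23.9377
boundary = - - 116.6642 106.8461 116.6642 106.8461 116.6642 127.3846
tree:
23.9377
31.9418 16.0192
41.2358 22.7758 9.3059
51.0539 31.2630 14.3613 4.2644
60.0458 41.2358 21.4067 7.3450 1.1827
68.2809 51.0539 30.5412 12.3292 2.3619 0.0000
75.8230 60.0458 41.2358 19.9510 4.7167 0.0000 0.0000
82.7304 68.2809 51.0539 30.5154 9.4192 0.0000 0.0000 0.0000
89.0564 75.8230 60.0458 41.2358 18.8100 0.0000 0.0000 0.0000 0.0000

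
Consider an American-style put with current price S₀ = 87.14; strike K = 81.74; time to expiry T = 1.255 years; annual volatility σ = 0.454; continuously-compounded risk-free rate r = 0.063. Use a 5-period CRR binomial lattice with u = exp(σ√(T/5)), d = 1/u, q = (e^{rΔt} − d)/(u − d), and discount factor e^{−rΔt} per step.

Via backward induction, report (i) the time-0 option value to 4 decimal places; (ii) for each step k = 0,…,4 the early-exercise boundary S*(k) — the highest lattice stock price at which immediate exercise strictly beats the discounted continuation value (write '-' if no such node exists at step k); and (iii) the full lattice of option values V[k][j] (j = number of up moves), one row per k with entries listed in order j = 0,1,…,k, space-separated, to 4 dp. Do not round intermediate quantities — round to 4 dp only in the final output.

Δt=0.25100, u=1.25540, d=0.79656, q=0.47812, disc=e^(-rΔt)=0.98431
k=5 terminal: V=max(K-S,0) → 53.7947 37.6975 12.3278 0.0000 0.0000 0.0000
k=4: j=0 S=35.0825 intr=46.6575 cont=45.3751 V=46.6575[EX]; j=1 S=55.2909 intr=26.4491 cont=25.1667 V=26.4491[EX]; j=2 S=87.1400 intr=0.0000 cont=6.3327 V=6.3327[hold]; j=3 S=137.3350 intr=0.0000 cont=0.0000 V=0.0000[hold]; j=4 S=216.4436 intr=0.0000 cont=0.0000 V=0.0000[hold]  S*(4)=55.2909
k=3: j=0 S=44.0425 intr=37.6975 cont=36.4151 V=37.6975[EX]; j=1 S=69.4122 intr=12.3278 cont=16.5670 V=16.5670[hold]; j=2 S=109.3955 intr=0.0000 cont=3.2531 V=3.2531[hold]; j=3 S=172.4102 intr=0.0000 cont=0.0000 V=0.0000[hold]  S*(3)=44.0425
k=2: j=0 S=55.2909 intr=26.4491 cont=27.1617 V=27.1617[hold]; j=1 S=87.1400 intr=0.0000 cont=10.0414 V=10.0414[hold]; j=2 S=137.3350 intr=0.0000 cont=1.6711 V=1.6711[hold]  S*(2)=-
k=1: j=0 S=69.4122 intr=12.3278 cont=18.6785 V=18.6785[hold]; j=1 S=109.3955 intr=0.0000 cont=5.9446 V=5.9446[hold]  S*(1)=-
k=0: j=0 S=87.1400 intr=0.0000 cont=12.3927 V=12.3927[hold]  S*(0)=-

price = 12.3927
boundary = - - - 44.0425 55.2909
tree:
12.3927
18.6785 5.9446
27.1617 10.0414 1.6711
37.6975 16.5670 3.2531 0.0000
46.6575 26.4491 6.3327 0.0000 0.0000
53.7947 37.6975 12.3278 0.0000 0.0000 0.0000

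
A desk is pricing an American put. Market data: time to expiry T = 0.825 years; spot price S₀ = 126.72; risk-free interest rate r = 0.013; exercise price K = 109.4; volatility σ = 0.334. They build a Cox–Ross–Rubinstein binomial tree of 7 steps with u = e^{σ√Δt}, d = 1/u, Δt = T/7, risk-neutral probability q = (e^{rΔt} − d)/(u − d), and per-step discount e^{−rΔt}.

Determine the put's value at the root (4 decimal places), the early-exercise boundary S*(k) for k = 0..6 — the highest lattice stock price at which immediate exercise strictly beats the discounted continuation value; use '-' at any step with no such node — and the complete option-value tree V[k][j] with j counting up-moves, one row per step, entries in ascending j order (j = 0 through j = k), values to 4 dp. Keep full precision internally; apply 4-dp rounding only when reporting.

Δt=0.11786  u=1.12150  d=0.89167  q=0.47804  discount=0.99847
step 7 (expiry): payoffs max(K−S,0) = 52.6113 37.9739 19.5636 0.0000 0.0000 0.0000 0.0000 0.0000
step 6: (k=6,j=0): S=63.6883, (K−S)⁺=45.7117, hold=45.5443 ⇒ V=45.7117 exercise | (k=6,j=1): S=80.1041, (K−S)⁺=29.2959, hold=29.1284 ⇒ V=29.2959 exercise | (k=6,j=2): S=100.7511, (K−S)⁺=8.6489, hold=10.1958 ⇒ V=10.1958 continue | (k=6,j=3): S=126.7200, (K−S)⁺=0.0000, hold=0.0000 ⇒ V=0.0000 continue | (k=6,j=4): S=159.3824, (K−S)⁺=0.0000, hold=0.0000 ⇒ V=0.0000 continue | (k=6,j=5): S=200.4637, (K−S)⁺=0.0000, hold=0.0000 ⇒ V=0.0000 continue | (k=6,j=6): S=252.1338, (K−S)⁺=0.0000, hold=0.0000 ⇒ V=0.0000 continue  boundary S*=80.1041
step 5: (k=5,j=0): S=71.4261, (K−S)⁺=37.9739, hold=37.8064 ⇒ V=37.9739 exercise | (k=5,j=1): S=89.8364, (K−S)⁺=19.5636, hold=20.1345 ⇒ V=20.1345 continue | (k=5,j=2): S=112.9920, (K−S)⁺=0.0000, hold=5.3137 ⇒ V=5.3137 continue | (k=5,j=3): S=142.1159, (K−S)⁺=0.0000, hold=0.0000 ⇒ V=0.0000 continue | (k=5,j=4): S=178.7467, (K−S)⁺=0.0000, hold=0.0000 ⇒ V=0.0000 continue | (k=5,j=5): S=224.8192, (K−S)⁺=0.0000, hold=0.0000 ⇒ V=0.0000 continue  boundary S*=71.4261
step 4: (k=4,j=0): S=80.1041, (K−S)⁺=29.2959, hold=29.4009 ⇒ V=29.4009 continue | (k=4,j=1): S=100.7511, (K−S)⁺=8.6489, hold=13.0296 ⇒ V=13.0296 continue | (k=4,j=2): S=126.7200, (K−S)⁺=0.0000, hold=2.7693 ⇒ V=2.7693 continue | (k=4,j=3): S=159.3824, (K−S)⁺=0.0000, hold=0.0000 ⇒ V=0.0000 continue | (k=4,j=4): S=200.4637, (K−S)⁺=0.0000, hold=0.0000 ⇒ V=0.0000 continue  boundary S*=-
step 3: (k=3,j=0): S=89.8364, (K−S)⁺=19.5636, hold=21.5418 ⇒ V=21.5418 continue | (k=3,j=1): S=112.9920, (K−S)⁺=0.0000, hold=8.1124 ⇒ V=8.1124 continue | (k=3,j=2): S=142.1159, (K−S)⁺=0.0000, hold=1.4433 ⇒ V=1.4433 continue | (k=3,j=3): S=178.7467, (K−S)⁺=0.0000, hold=0.0000 ⇒ V=0.0000 continue  boundary S*=-
step 2: (k=2,j=0): S=100.7511, (K−S)⁺=8.6489, hold=15.0989 ⇒ V=15.0989 continue | (k=2,j=1): S=126.7200, (K−S)⁺=0.0000, hold=4.9168 ⇒ V=4.9168 continue | (k=2,j=2): S=159.3824, (K−S)⁺=0.0000, hold=0.7522 ⇒ V=0.7522 continue  boundary S*=-
step 1: (k=1,j=0): S=112.9920, (K−S)⁺=0.0000, hold=10.2158 ⇒ V=10.2158 continue | (k=1,j=1): S=142.1159, (K−S)⁺=0.0000, hold=2.9215 ⇒ V=2.9215 continue  boundary S*=-
step 0: (k=0,j=0): S=126.7200, (K−S)⁺=0.0000, hold=6.7185 ⇒ V=6.7185 continue  boundary S*=-

price = 6.7185
boundary = - - - - - 71.4261 80.1041
tree:
6.7185
10.2158 2.9215
15.0989 4.9168 0.7522
21.5418 8.1124 1.4433 0.0000
29.4009 13.0296 2.7693 0.0000 0.0000
37.9739 20.1345 5.3137 0.0000 0.0000 0.0000
45.7117 29.2959 10.1958 0.0000 0.0000 0.0000 0.0000
52.6113 37.9739 19.5636 0.0000 0.0000 0.0000 0.0000 0.0000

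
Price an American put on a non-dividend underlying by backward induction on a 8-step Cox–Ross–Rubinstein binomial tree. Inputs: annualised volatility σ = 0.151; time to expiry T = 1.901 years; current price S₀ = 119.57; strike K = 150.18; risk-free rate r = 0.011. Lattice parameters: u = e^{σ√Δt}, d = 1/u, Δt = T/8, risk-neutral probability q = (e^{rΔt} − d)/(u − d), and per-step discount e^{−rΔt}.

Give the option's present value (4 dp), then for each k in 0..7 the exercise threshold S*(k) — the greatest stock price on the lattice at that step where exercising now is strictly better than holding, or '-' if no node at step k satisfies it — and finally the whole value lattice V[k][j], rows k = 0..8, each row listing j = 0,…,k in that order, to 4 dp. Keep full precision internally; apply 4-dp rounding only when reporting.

price = 31.2599
boundary = - 111.0848 103.2018 111.0848 119.5700 111.0848 119.5700 128.7033
tree:
31.2599
39.0952 23.5688
46.9782 30.8862 16.3564
54.3018 39.0952 22.8184 9.9638
61.1057 46.9782 30.6100 15.1266 4.8400
67.4267 54.3018 39.0952 22.0680 8.2470 1.4498
73.2992 61.1057 46.9782 30.6100 13.6201 2.9036 0.0000
78.7550 67.4267 54.3018 39.0952 21.4767 5.8150 0.0000 0.0000
83.8236 73.2992 61.1057 46.9782 30.6100 11.6458 0.0000 0.0000 0.0000

Δt=0.23763  u=1.07638  d=0.92904  q=0.49937  discount=0.99739
step 8 (expiry): payoffs max(K−S,0) = 83.8236 73.2992 61.1057 46.9782 30.6100 11.6458 0.0000 0.0000 0.0000
step 7: (k=7,j=0): S=71.4250, (K−S)⁺=78.7550, hold=78.3629 ⇒ V=78.7550 exercise | (k=7,j=1): S=82.7533, (K−S)⁺=67.4267, hold=67.0347 ⇒ V=67.4267 exercise | (k=7,j=2): S=95.8782, (K−S)⁺=54.3018, hold=53.9097 ⇒ V=54.3018 exercise | (k=7,j=3): S=111.0848, (K−S)⁺=39.0952, hold=38.7031 ⇒ V=39.0952 exercise | (k=7,j=4): S=128.7033, (K−S)⁺=21.4767, hold=21.0847 ⇒ V=21.4767 exercise | (k=7,j=5): S=149.1161, (K−S)⁺=1.0639, hold=5.8150 ⇒ V=5.8150 continue | (k=7,j=6): S=172.7664, (K−S)⁺=0.0000, hold=0.0000 ⇒ V=0.0000 continue | (k=7,j=7): S=200.1677, (K−S)⁺=0.0000, hold=0.0000 ⇒ V=0.0000 continue  boundary S*=128.7033
step 6: (k=6,j=0): S=76.8808, (K−S)⁺=73.2992, hold=72.9072 ⇒ V=73.2992 exercise | (k=6,j=1): S=89.0743, (K−S)⁺=61.1057, hold=60.7136 ⇒ V=61.1057 exercise | (k=6,j=2): S=103.2018, (K−S)⁺=46.9782, hold=46.5861 ⇒ V=46.9782 exercise | (k=6,j=3): S=119.5700, (K−S)⁺=30.6100, hold=30.2180 ⇒ V=30.6100 exercise | (k=6,j=4): S=138.5342, (K−S)⁺=11.6458, hold=13.6201 ⇒ V=13.6201 continue | (k=6,j=5): S=160.5062, (K−S)⁺=0.0000, hold=2.9036 ⇒ V=2.9036 continue | (k=6,j=6): S=185.9630, (K−S)⁺=0.0000, hold=0.0000 ⇒ V=0.0000 continue  boundary S*=119.5700
step 5: (k=5,j=0): S=82.7533, (K−S)⁺=67.4267, hold=67.0347 ⇒ V=67.4267 exercise | (k=5,j=1): S=95.8782, (K−S)⁺=54.3018, hold=53.9097 ⇒ V=54.3018 exercise | (k=5,j=2): S=111.0848, (K−S)⁺=39.0952, hold=38.7031 ⇒ V=39.0952 exercise | (k=5,j=3): S=128.7033, (K−S)⁺=21.4767, hold=22.0680 ⇒ V=22.0680 continue | (k=5,j=4): S=149.1161, (K−S)⁺=1.0639, hold=8.2470 ⇒ V=8.2470 continue | (k=5,j=5): S=172.7664, (K−S)⁺=0.0000, hold=1.4498 ⇒ V=1.4498 continue  boundary S*=111.0848
step 4: (k=4,j=0): S=89.0743, (K−S)⁺=61.1057, hold=60.7136 ⇒ V=61.1057 exercise | (k=4,j=1): S=103.2018, (K−S)⁺=46.9782, hold=46.5861 ⇒ V=46.9782 exercise | (k=4,j=2): S=119.5700, (K−S)⁺=30.6100, hold=30.5125 ⇒ V=30.6100 exercise | (k=4,j=3): S=138.5342, (K−S)⁺=11.6458, hold=15.1266 ⇒ V=15.1266 continue | (k=4,j=4): S=160.5062, (K−S)⁺=0.0000, hold=4.8400 ⇒ V=4.8400 continue  boundary S*=119.5700
step 3: (k=3,j=0): S=95.8782, (K−S)⁺=54.3018, hold=53.9097 ⇒ V=54.3018 exercise | (k=3,j=1): S=111.0848, (K−S)⁺=39.0952, hold=38.7031 ⇒ V=39.0952 exercise | (k=3,j=2): S=128.7033, (K−S)⁺=21.4767, hold=22.8184 ⇒ V=22.8184 continue | (k=3,j=3): S=149.1161, (K−S)⁺=1.0639, hold=9.9638 ⇒ V=9.9638 continue  boundary S*=111.0848
step 2: (k=2,j=0): S=103.2018, (K−S)⁺=46.9782, hold=46.5861 ⇒ V=46.9782 exercise | (k=2,j=1): S=119.5700, (K−S)⁺=30.6100, hold=30.8862 ⇒ V=30.8862 continue | (k=2,j=2): S=138.5342, (K−S)⁺=11.6458, hold=16.3564 ⇒ V=16.3564 continue  boundary S*=103.2018
step 1: (k=1,j=0): S=111.0848, (K−S)⁺=39.0952, hold=38.8407 ⇒ V=39.0952 exercise | (k=1,j=1): S=128.7033, (K−S)⁺=21.4767, hold=23.5688 ⇒ V=23.5688 continue  boundary S*=111.0848
step 0: (k=0,j=0): S=119.5700, (K−S)⁺=30.6100, hold=31.2599 ⇒ V=31.2599 continue  boundary S*=-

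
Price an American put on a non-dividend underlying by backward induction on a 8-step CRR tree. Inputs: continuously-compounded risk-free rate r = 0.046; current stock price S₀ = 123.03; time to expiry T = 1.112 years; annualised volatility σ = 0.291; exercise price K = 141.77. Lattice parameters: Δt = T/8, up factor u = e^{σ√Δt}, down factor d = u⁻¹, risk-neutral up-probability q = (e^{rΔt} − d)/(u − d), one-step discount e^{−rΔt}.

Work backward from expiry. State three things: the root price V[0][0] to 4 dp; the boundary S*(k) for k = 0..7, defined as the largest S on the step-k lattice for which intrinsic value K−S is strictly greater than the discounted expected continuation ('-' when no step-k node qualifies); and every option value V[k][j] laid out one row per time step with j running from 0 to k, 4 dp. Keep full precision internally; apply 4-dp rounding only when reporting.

Δt=0.13900  u=1.11460  d=0.89719  q=0.50241  discount=0.99363
step 8 (expiry): payoffs max(K−S,0) = 90.1202 77.6041 62.0550 42.7380 18.7400 0.0000 0.0000 0.0000 0.0000
step 7: (k=7,j=0): S=57.5687, (K−S)⁺=84.2013, hold=83.2977 ⇒ V=84.2013 exercise | (k=7,j=1): S=71.5191, (K−S)⁺=70.2509, hold=69.3473 ⇒ V=70.2509 exercise | (k=7,j=2): S=88.8501, (K−S)⁺=52.9199, hold=52.0164 ⇒ V=52.9199 exercise | (k=7,j=3): S=110.3807, (K−S)⁺=31.3893, hold=30.4857 ⇒ V=31.3893 exercise | (k=7,j=4): S=137.1288, (K−S)⁺=4.6412, hold=9.2655 ⇒ V=9.2655 continue | (k=7,j=5): S=170.3587, (K−S)⁺=0.0000, hold=0.0000 ⇒ V=0.0000 continue | (k=7,j=6): S=211.6410, (K−S)⁺=0.0000, hold=0.0000 ⇒ V=0.0000 continue | (k=7,j=7): S=262.9271, (K−S)⁺=0.0000, hold=0.0000 ⇒ V=0.0000 continue  boundary S*=110.3807
step 6: (k=6,j=0): S=64.1659, (K−S)⁺=77.6041, hold=76.7005 ⇒ V=77.6041 exercise | (k=6,j=1): S=79.7150, (K−S)⁺=62.0550, hold=61.1514 ⇒ V=62.0550 exercise | (k=6,j=2): S=99.0320, (K−S)⁺=42.7380, hold=41.8344 ⇒ V=42.7380 exercise | (k=6,j=3): S=123.0300, (K−S)⁺=18.7400, hold=20.1449 ⇒ V=20.1449 continue | (k=6,j=4): S=152.8434, (K−S)⁺=0.0000, hold=4.5810 ⇒ V=4.5810 continue | (k=6,j=5): S=189.8813, (K−S)⁺=0.0000, hold=0.0000 ⇒ V=0.0000 continue | (k=6,j=6): S=235.8944, (K−S)⁺=0.0000, hold=0.0000 ⇒ V=0.0000 continue  boundary S*=99.0320
step 5: (k=5,j=0): S=71.5191, (K−S)⁺=70.2509, hold=69.3473 ⇒ V=70.2509 exercise | (k=5,j=1): S=88.8501, (K−S)⁺=52.9199, hold=52.0164 ⇒ V=52.9199 exercise | (k=5,j=2): S=110.3807, (K−S)⁺=31.3893, hold=31.1870 ⇒ V=31.3893 exercise | (k=5,j=3): S=137.1288, (K−S)⁺=4.6412, hold=12.2469 ⇒ V=12.2469 continue | (k=5,j=4): S=170.3587, (K−S)⁺=0.0000, hold=2.2650 ⇒ V=2.2650 continue | (k=5,j=5): S=211.6410, (K−S)⁺=0.0000, hold=0.0000 ⇒ V=0.0000 continue  boundary S*=110.3807
step 4: (k=4,j=0): S=79.7150, (K−S)⁺=62.0550, hold=61.1514 ⇒ V=62.0550 exercise | (k=4,j=1): S=99.0320, (K−S)⁺=42.7380, hold=41.8344 ⇒ V=42.7380 exercise | (k=4,j=2): S=123.0300, (K−S)⁺=18.7400, hold=21.6333 ⇒ V=21.6333 continue | (k=4,j=3): S=152.8434, (K−S)⁺=0.0000, hold=7.1858 ⇒ V=7.1858 continue | (k=4,j=4): S=189.8813, (K−S)⁺=0.0000, hold=1.1198 ⇒ V=1.1198 continue  boundary S*=99.0320
step 3: (k=3,j=0): S=88.8501, (K−S)⁺=52.9199, hold=52.0164 ⇒ V=52.9199 exercise | (k=3,j=1): S=110.3807, (K−S)⁺=31.3893, hold=31.9300 ⇒ V=31.9300 continue | (k=3,j=2): S=137.1288, (K−S)⁺=4.6412, hold=14.2831 ⇒ V=14.2831 continue | (k=3,j=3): S=170.3587, (K−S)⁺=0.0000, hold=4.1119 ⇒ V=4.1119 continue  boundary S*=88.8501
step 2: (k=2,j=0): S=99.0320, (K−S)⁺=42.7380, hold=42.1044 ⇒ V=42.7380 exercise | (k=2,j=1): S=123.0300, (K−S)⁺=18.7400, hold=22.9171 ⇒ V=22.9171 continue | (k=2,j=2): S=152.8434, (K−S)⁺=0.0000, hold=9.1145 ⇒ V=9.1145 continue  boundary S*=99.0320
step 1: (k=1,j=0): S=110.3807, (K−S)⁺=31.3893, hold=32.5709 ⇒ V=32.5709 continue | (k=1,j=1): S=137.1288, (K−S)⁺=4.6412, hold=15.8807 ⇒ V=15.8807 continue  boundary S*=-
step 0: (k=0,j=0): S=123.0300, (K−S)⁺=18.7400, hold=24.0315 ⇒ V=24.0315 continue  boundary S*=-

price = 24.0315
boundary = - - 99.0320 88.8501 99.0320 110.3807 99.0320 110.3807
tree:
24.0315
32.5709 15.8807
42.7380 22.9171 9.1145
52.9199 31.9300 14.2831 4.1119
62.0550 42.7380 21.6333 7.1858 1.1198
70.2509 52.9199 31.3893 12.2469 2.2650 0.0000
77.6041 62.0550 42.7380 20.1449 4.5810 0.0000 0.0000
84.2013 70.2509 52.9199 31.3893 9.2655 0.0000 0.0000 0.0000
90.1202 77.6041 62.0550 42.7380 18.7400 0.0000 0.0000 0.0000 0.0000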